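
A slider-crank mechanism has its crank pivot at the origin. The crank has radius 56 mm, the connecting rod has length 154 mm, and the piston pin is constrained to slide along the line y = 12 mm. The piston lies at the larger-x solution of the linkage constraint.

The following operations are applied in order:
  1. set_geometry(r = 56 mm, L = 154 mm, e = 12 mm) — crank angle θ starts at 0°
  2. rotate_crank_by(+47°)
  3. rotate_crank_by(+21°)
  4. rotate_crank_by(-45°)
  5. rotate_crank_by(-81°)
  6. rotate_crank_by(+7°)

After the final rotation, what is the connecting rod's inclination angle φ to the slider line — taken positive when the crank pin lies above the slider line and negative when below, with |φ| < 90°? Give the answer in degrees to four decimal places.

set_geometry: r = 56 mm, L = 154 mm, e = 12 mm; θ ← 0°
rotate_crank_by(+47°): θ ← 0° +47° = 47°
rotate_crank_by(+21°): θ ← 47° +21° = 68°
rotate_crank_by(-45°): θ ← 68° -45° = 23°
rotate_crank_by(-81°): θ ← 23° -81° = -58°
rotate_crank_by(+7°): θ ← -58° +7° = -51°
crank pin P = (r cos θ, r sin θ) = (35.241942, -43.520174)
h = r sin θ − e = -43.520174 − 12 = -55.520174
sin φ = h / L = -55.520174 / 154 = -0.36052061
φ = arcsin(-0.36052061) = -21.132172°

-21.1322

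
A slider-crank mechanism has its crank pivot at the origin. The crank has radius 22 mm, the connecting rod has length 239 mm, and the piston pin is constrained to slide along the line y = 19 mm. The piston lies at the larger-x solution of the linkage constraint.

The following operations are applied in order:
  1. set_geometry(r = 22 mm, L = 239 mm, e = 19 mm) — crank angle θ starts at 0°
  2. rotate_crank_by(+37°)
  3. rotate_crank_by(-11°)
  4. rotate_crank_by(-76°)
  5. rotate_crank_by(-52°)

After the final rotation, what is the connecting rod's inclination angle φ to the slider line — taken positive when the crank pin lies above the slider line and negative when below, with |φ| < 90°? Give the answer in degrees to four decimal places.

-9.7609

set_geometry: r = 22 mm, L = 239 mm, e = 19 mm; θ ← 0°
rotate_crank_by(+37°): θ ← 0° +37° = 37°
rotate_crank_by(-11°): θ ← 37° -11° = 26°
rotate_crank_by(-76°): θ ← 26° -76° = -50°
rotate_crank_by(-52°): θ ← -50° -52° = -102°
crank pin P = (r cos θ, r sin θ) = (-4.574057, -21.519247)
h = r sin θ − e = -21.519247 − 19 = -40.519247
sin φ = h / L = -40.519247 / 239 = -0.16953660
φ = arcsin(-0.16953660) = -9.760877°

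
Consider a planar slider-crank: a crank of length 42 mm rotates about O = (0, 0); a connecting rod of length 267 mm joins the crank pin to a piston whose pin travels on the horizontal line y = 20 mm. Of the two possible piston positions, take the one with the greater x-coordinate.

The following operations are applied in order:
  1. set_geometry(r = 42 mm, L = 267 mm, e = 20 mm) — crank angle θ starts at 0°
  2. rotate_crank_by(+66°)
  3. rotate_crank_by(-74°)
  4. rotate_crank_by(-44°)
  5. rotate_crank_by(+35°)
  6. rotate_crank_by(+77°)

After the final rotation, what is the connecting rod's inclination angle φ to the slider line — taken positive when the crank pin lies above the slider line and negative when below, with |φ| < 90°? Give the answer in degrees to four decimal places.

set_geometry: r = 42 mm, L = 267 mm, e = 20 mm; θ ← 0°
rotate_crank_by(+66°): θ ← 0° +66° = 66°
rotate_crank_by(-74°): θ ← 66° -74° = -8°
rotate_crank_by(-44°): θ ← -8° -44° = -52°
rotate_crank_by(+35°): θ ← -52° +35° = -17°
rotate_crank_by(+77°): θ ← -17° +77° = 60°
crank pin P = (r cos θ, r sin θ) = (21.000000, 36.373067)
h = r sin θ − e = 36.373067 − 20 = 16.373067
sin φ = h / L = 16.373067 / 267 = 0.06132235
φ = arcsin(0.06132235) = 3.515718°

3.5157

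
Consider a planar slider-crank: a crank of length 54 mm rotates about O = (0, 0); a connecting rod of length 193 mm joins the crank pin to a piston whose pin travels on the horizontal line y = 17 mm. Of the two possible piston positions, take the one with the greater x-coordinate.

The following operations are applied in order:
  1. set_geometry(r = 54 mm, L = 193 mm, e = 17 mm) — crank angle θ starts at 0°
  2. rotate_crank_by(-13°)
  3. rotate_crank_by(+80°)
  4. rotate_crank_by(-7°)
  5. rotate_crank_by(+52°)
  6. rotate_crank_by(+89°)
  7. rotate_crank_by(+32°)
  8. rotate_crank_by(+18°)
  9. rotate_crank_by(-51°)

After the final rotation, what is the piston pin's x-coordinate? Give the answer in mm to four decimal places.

138.9694

set_geometry: r = 54 mm, L = 193 mm, e = 17 mm; θ ← 0°
rotate_crank_by(-13°): θ ← 0° -13° = -13°
rotate_crank_by(+80°): θ ← -13° +80° = 67°
rotate_crank_by(-7°): θ ← 67° -7° = 60°
rotate_crank_by(+52°): θ ← 60° +52° = 112°
rotate_crank_by(+89°): θ ← 112° +89° = 201°
rotate_crank_by(+32°): θ ← 201° +32° = 233°
rotate_crank_by(+18°): θ ← 233° +18° = 251°
rotate_crank_by(-51°): θ ← 251° -51° = 200°
crank pin P = (r cos θ, r sin θ) = (-50.743402, -18.469088)
h = r sin θ − e = -18.469088 − 17 = -35.469088
x = r cos θ + √(L² − h²) = -50.743402 + √(37249.0 − 1258.0562) = -50.743402 + 189.712793 = 138.969391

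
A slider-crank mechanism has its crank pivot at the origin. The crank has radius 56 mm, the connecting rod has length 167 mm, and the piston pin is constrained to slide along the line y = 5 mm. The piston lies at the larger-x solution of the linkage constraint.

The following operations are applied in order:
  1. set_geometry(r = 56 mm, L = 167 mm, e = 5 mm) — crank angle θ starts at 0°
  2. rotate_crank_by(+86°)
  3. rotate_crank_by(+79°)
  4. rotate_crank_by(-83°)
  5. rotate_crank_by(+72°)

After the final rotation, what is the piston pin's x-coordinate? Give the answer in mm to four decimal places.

115.5194

set_geometry: r = 56 mm, L = 167 mm, e = 5 mm; θ ← 0°
rotate_crank_by(+86°): θ ← 0° +86° = 86°
rotate_crank_by(+79°): θ ← 86° +79° = 165°
rotate_crank_by(-83°): θ ← 165° -83° = 82°
rotate_crank_by(+72°): θ ← 82° +72° = 154°
crank pin P = (r cos θ, r sin θ) = (-50.332467, 24.548784)
h = r sin θ − e = 24.548784 − 5 = 19.548784
x = r cos θ + √(L² − h²) = -50.332467 + √(27889.0 − 382.1550) = -50.332467 + 165.851877 = 115.519410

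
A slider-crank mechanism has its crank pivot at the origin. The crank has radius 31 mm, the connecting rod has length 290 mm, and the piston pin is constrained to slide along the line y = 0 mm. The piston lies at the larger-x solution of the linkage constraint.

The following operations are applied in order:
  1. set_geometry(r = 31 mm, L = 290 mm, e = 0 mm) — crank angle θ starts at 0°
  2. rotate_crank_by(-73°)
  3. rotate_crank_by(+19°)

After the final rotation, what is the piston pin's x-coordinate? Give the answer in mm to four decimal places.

307.1349

set_geometry: r = 31 mm, L = 290 mm, e = 0 mm; θ ← 0°
rotate_crank_by(-73°): θ ← 0° -73° = -73°
rotate_crank_by(+19°): θ ← -73° +19° = -54°
crank pin P = (r cos θ, r sin θ) = (18.221343, -25.079527)
h = r sin θ − e = -25.079527 − 0 = -25.079527
x = r cos θ + √(L² − h²) = 18.221343 + √(84100.0 − 628.9827) = 18.221343 + 288.913512 = 307.134855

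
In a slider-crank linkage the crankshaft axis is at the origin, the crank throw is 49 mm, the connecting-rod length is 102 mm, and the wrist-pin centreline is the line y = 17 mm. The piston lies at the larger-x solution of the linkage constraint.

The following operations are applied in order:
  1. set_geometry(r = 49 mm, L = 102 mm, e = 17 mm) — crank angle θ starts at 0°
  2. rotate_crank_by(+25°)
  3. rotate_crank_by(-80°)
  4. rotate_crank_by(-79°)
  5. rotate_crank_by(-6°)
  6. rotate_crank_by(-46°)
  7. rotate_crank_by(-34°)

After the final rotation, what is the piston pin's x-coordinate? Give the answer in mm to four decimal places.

63.4284

set_geometry: r = 49 mm, L = 102 mm, e = 17 mm; θ ← 0°
rotate_crank_by(+25°): θ ← 0° +25° = 25°
rotate_crank_by(-80°): θ ← 25° -80° = -55°
rotate_crank_by(-79°): θ ← -55° -79° = -134°
rotate_crank_by(-6°): θ ← -134° -6° = -140°
rotate_crank_by(-46°): θ ← -140° -46° = -186°
rotate_crank_by(-34°): θ ← -186° -34° = -220°
crank pin P = (r cos θ, r sin θ) = (-37.536178, 31.496593)
h = r sin θ − e = 31.496593 − 17 = 14.496593
x = r cos θ + √(L² − h²) = -37.536178 + √(10404.0 − 210.1512) = -37.536178 + 100.964592 = 63.428414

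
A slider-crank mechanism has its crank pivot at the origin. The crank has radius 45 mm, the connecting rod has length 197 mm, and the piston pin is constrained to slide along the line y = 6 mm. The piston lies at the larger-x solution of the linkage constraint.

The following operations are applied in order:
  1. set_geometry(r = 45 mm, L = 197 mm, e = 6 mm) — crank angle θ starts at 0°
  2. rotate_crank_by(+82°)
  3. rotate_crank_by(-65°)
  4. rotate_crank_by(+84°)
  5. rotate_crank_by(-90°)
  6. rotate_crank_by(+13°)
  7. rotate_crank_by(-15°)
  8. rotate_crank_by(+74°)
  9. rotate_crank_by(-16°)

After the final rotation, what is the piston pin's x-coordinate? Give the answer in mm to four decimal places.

211.3720

set_geometry: r = 45 mm, L = 197 mm, e = 6 mm; θ ← 0°
rotate_crank_by(+82°): θ ← 0° +82° = 82°
rotate_crank_by(-65°): θ ← 82° -65° = 17°
rotate_crank_by(+84°): θ ← 17° +84° = 101°
rotate_crank_by(-90°): θ ← 101° -90° = 11°
rotate_crank_by(+13°): θ ← 11° +13° = 24°
rotate_crank_by(-15°): θ ← 24° -15° = 9°
rotate_crank_by(+74°): θ ← 9° +74° = 83°
rotate_crank_by(-16°): θ ← 83° -16° = 67°
crank pin P = (r cos θ, r sin θ) = (17.582901, 41.422718)
h = r sin θ − e = 41.422718 − 6 = 35.422718
x = r cos θ + √(L² − h²) = 17.582901 + √(38809.0 − 1254.7690) = 17.582901 + 193.789141 = 211.372041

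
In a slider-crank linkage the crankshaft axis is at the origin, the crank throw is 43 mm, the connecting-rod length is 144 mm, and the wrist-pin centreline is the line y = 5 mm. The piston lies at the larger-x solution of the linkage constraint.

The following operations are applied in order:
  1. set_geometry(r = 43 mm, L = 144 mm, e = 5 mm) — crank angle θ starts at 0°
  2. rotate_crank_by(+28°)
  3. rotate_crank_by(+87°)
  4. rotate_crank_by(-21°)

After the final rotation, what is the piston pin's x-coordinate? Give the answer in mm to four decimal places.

135.9247

set_geometry: r = 43 mm, L = 144 mm, e = 5 mm; θ ← 0°
rotate_crank_by(+28°): θ ← 0° +28° = 28°
rotate_crank_by(+87°): θ ← 28° +87° = 115°
rotate_crank_by(-21°): θ ← 115° -21° = 94°
crank pin P = (r cos θ, r sin θ) = (-2.999528, 42.895254)
h = r sin θ − e = 42.895254 − 5 = 37.895254
x = r cos θ + √(L² − h²) = -2.999528 + √(20736.0 − 1436.0503) = -2.999528 + 138.924259 = 135.924731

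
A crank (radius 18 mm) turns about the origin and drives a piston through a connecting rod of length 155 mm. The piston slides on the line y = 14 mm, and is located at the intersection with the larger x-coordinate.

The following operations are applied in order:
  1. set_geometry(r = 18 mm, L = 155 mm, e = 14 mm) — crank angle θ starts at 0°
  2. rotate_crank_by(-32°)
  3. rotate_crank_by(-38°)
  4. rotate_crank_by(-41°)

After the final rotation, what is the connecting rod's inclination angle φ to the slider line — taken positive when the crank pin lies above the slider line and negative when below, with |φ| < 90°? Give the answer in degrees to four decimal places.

-11.4632

set_geometry: r = 18 mm, L = 155 mm, e = 14 mm; θ ← 0°
rotate_crank_by(-32°): θ ← 0° -32° = -32°
rotate_crank_by(-38°): θ ← -32° -38° = -70°
rotate_crank_by(-41°): θ ← -70° -41° = -111°
crank pin P = (r cos θ, r sin θ) = (-6.450623, -16.804448)
h = r sin θ − e = -16.804448 − 14 = -30.804448
sin φ = h / L = -30.804448 / 155 = -0.19873837
φ = arcsin(-0.19873837) = -11.463192°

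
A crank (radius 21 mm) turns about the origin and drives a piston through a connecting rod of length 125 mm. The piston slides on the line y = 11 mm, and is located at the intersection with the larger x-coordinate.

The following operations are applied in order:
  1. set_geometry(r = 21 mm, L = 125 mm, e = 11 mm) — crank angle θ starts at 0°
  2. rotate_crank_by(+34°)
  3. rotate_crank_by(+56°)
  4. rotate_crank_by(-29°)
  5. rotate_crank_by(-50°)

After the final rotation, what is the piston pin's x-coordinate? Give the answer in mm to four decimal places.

145.4184

set_geometry: r = 21 mm, L = 125 mm, e = 11 mm; θ ← 0°
rotate_crank_by(+34°): θ ← 0° +34° = 34°
rotate_crank_by(+56°): θ ← 34° +56° = 90°
rotate_crank_by(-29°): θ ← 90° -29° = 61°
rotate_crank_by(-50°): θ ← 61° -50° = 11°
crank pin P = (r cos θ, r sin θ) = (20.614171, 4.006989)
h = r sin θ − e = 4.006989 − 11 = -6.993011
x = r cos θ + √(L² − h²) = 20.614171 + √(15625.0 − 48.9022) = 20.614171 + 124.804238 = 145.418409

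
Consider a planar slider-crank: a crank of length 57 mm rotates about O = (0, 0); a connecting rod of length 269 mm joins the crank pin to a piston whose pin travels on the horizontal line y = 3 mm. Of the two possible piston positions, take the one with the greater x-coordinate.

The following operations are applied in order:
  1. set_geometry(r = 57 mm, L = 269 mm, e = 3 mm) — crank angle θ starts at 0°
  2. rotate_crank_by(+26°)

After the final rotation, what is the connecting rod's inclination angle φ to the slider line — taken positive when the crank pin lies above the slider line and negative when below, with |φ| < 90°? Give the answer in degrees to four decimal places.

set_geometry: r = 57 mm, L = 269 mm, e = 3 mm; θ ← 0°
rotate_crank_by(+26°): θ ← 0° +26° = 26°
crank pin P = (r cos θ, r sin θ) = (51.231261, 24.987155)
h = r sin θ − e = 24.987155 − 3 = 21.987155
sin φ = h / L = 21.987155 / 269 = 0.08173664
φ = arcsin(0.08173664) = 4.688395°

4.6884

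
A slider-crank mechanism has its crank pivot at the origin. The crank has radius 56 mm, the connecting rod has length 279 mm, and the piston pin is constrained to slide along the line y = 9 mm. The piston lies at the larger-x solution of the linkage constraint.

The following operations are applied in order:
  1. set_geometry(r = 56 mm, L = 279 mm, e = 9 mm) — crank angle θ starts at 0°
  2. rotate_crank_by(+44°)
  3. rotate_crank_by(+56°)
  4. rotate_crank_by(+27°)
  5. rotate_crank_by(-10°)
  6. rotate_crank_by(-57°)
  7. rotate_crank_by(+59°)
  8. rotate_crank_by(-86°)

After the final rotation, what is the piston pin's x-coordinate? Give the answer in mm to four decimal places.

set_geometry: r = 56 mm, L = 279 mm, e = 9 mm; θ ← 0°
rotate_crank_by(+44°): θ ← 0° +44° = 44°
rotate_crank_by(+56°): θ ← 44° +56° = 100°
rotate_crank_by(+27°): θ ← 100° +27° = 127°
rotate_crank_by(-10°): θ ← 127° -10° = 117°
rotate_crank_by(-57°): θ ← 117° -57° = 60°
rotate_crank_by(+59°): θ ← 60° +59° = 119°
rotate_crank_by(-86°): θ ← 119° -86° = 33°
crank pin P = (r cos θ, r sin θ) = (46.965552, 30.499786)
h = r sin θ − e = 30.499786 − 9 = 21.499786
x = r cos θ + √(L² − h²) = 46.965552 + √(77841.0 − 462.2408) = 46.965552 + 278.170378 = 325.135930

325.1359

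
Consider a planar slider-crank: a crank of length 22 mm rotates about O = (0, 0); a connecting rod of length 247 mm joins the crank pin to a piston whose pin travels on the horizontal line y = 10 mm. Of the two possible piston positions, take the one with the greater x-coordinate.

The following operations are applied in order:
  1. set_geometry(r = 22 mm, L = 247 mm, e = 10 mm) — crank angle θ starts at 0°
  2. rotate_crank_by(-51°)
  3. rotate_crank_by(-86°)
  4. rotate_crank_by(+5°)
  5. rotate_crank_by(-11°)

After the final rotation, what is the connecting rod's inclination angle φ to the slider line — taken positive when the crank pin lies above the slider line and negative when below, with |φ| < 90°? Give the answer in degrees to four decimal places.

set_geometry: r = 22 mm, L = 247 mm, e = 10 mm; θ ← 0°
rotate_crank_by(-51°): θ ← 0° -51° = -51°
rotate_crank_by(-86°): θ ← -51° -86° = -137°
rotate_crank_by(+5°): θ ← -137° +5° = -132°
rotate_crank_by(-11°): θ ← -132° -11° = -143°
crank pin P = (r cos θ, r sin θ) = (-17.569981, -13.239931)
h = r sin θ − e = -13.239931 − 10 = -23.239931
sin φ = h / L = -23.239931 / 247 = -0.09408879
φ = arcsin(-0.09408879) = -5.398876°

-5.3989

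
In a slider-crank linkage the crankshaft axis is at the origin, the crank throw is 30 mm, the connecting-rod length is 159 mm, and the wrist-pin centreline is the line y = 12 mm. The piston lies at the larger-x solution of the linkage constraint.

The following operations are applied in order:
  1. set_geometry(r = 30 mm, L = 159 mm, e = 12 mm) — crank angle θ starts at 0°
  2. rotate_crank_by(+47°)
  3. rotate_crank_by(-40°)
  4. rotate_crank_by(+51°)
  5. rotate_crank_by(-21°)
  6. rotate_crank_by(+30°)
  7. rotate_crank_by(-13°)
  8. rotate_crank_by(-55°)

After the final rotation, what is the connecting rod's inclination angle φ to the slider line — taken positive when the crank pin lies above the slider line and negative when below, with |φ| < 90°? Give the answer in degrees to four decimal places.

-4.5176

set_geometry: r = 30 mm, L = 159 mm, e = 12 mm; θ ← 0°
rotate_crank_by(+47°): θ ← 0° +47° = 47°
rotate_crank_by(-40°): θ ← 47° -40° = 7°
rotate_crank_by(+51°): θ ← 7° +51° = 58°
rotate_crank_by(-21°): θ ← 58° -21° = 37°
rotate_crank_by(+30°): θ ← 37° +30° = 67°
rotate_crank_by(-13°): θ ← 67° -13° = 54°
rotate_crank_by(-55°): θ ← 54° -55° = -1°
crank pin P = (r cos θ, r sin θ) = (29.995431, -0.523572)
h = r sin θ − e = -0.523572 − 12 = -12.523572
sin φ = h / L = -12.523572 / 159 = -0.07876460
φ = arcsin(-0.07876460) = -4.517559°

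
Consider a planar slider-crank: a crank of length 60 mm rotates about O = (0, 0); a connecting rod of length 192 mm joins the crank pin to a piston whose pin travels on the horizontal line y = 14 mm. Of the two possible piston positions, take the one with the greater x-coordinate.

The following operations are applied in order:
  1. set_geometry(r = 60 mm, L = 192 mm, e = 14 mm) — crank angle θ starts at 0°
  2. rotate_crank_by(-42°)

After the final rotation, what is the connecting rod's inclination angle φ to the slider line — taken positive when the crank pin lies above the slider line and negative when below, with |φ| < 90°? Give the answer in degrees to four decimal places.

set_geometry: r = 60 mm, L = 192 mm, e = 14 mm; θ ← 0°
rotate_crank_by(-42°): θ ← 0° -42° = -42°
crank pin P = (r cos θ, r sin θ) = (44.588690, -40.147836)
h = r sin θ − e = -40.147836 − 14 = -54.147836
sin φ = h / L = -54.147836 / 192 = -0.28201998
φ = arcsin(-0.28201998) = -16.380801°

-16.3808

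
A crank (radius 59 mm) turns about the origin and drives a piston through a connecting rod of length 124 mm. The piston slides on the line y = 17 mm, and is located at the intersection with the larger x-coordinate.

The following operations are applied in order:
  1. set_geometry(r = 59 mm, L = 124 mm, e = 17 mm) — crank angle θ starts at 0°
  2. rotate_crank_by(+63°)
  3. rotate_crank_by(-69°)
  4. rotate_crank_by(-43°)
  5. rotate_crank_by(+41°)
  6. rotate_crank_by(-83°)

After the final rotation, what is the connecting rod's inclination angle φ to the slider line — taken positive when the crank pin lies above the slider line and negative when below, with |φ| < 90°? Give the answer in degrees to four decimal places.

-37.7945

set_geometry: r = 59 mm, L = 124 mm, e = 17 mm; θ ← 0°
rotate_crank_by(+63°): θ ← 0° +63° = 63°
rotate_crank_by(-69°): θ ← 63° -69° = -6°
rotate_crank_by(-43°): θ ← -6° -43° = -49°
rotate_crank_by(+41°): θ ← -49° +41° = -8°
rotate_crank_by(-83°): θ ← -8° -83° = -91°
crank pin P = (r cos θ, r sin θ) = (-1.029692, -58.991014)
h = r sin θ − e = -58.991014 − 17 = -75.991014
sin φ = h / L = -75.991014 / 124 = -0.61283076
φ = arcsin(-0.61283076) = -37.794468°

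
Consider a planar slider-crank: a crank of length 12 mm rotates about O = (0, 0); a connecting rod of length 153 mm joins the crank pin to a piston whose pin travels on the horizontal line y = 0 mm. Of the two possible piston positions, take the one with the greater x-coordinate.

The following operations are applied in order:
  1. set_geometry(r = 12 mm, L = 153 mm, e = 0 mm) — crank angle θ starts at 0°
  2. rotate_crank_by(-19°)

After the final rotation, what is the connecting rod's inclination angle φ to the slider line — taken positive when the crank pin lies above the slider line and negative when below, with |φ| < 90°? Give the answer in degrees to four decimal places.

-1.4632

set_geometry: r = 12 mm, L = 153 mm, e = 0 mm; θ ← 0°
rotate_crank_by(-19°): θ ← 0° -19° = -19°
crank pin P = (r cos θ, r sin θ) = (11.346223, -3.906818)
h = r sin θ − e = -3.906818 − 0 = -3.906818
sin φ = h / L = -3.906818 / 153 = -0.02553476
φ = arcsin(-0.02553476) = -1.463193°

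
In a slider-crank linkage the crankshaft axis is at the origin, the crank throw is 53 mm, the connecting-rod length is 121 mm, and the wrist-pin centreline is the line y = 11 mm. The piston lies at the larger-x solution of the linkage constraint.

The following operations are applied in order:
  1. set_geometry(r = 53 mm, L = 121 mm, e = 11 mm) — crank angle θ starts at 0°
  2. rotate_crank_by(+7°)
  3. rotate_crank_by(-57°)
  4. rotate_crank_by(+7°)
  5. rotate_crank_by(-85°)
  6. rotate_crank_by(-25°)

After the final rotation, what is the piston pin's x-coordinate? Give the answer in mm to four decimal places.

set_geometry: r = 53 mm, L = 121 mm, e = 11 mm; θ ← 0°
rotate_crank_by(+7°): θ ← 0° +7° = 7°
rotate_crank_by(-57°): θ ← 7° -57° = -50°
rotate_crank_by(+7°): θ ← -50° +7° = -43°
rotate_crank_by(-85°): θ ← -43° -85° = -128°
rotate_crank_by(-25°): θ ← -128° -25° = -153°
crank pin P = (r cos θ, r sin θ) = (-47.223346, -24.061496)
h = r sin θ − e = -24.061496 − 11 = -35.061496
x = r cos θ + √(L² − h²) = -47.223346 + √(14641.0 − 1229.3085) = -47.223346 + 115.808857 = 68.585512

68.5855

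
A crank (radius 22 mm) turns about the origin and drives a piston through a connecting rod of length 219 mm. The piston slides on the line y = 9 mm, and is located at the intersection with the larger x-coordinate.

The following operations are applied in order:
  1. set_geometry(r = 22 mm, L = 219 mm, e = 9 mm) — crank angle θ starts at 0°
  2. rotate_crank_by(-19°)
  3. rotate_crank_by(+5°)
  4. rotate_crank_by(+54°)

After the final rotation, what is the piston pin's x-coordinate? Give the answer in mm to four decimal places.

set_geometry: r = 22 mm, L = 219 mm, e = 9 mm; θ ← 0°
rotate_crank_by(-19°): θ ← 0° -19° = -19°
rotate_crank_by(+5°): θ ← -19° +5° = -14°
rotate_crank_by(+54°): θ ← -14° +54° = 40°
crank pin P = (r cos θ, r sin θ) = (16.852978, 14.141327)
h = r sin θ − e = 14.141327 − 9 = 5.141327
x = r cos θ + √(L² − h²) = 16.852978 + √(47961.0 − 26.4332) = 16.852978 + 218.939642 = 235.792620

235.7926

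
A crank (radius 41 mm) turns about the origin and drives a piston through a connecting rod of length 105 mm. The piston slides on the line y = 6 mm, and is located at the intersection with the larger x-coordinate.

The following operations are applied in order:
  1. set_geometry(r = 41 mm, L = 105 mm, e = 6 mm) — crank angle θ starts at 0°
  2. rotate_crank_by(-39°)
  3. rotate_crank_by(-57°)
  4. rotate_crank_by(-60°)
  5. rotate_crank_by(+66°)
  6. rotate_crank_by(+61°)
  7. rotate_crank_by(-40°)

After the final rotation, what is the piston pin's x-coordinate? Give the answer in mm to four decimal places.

109.9011

set_geometry: r = 41 mm, L = 105 mm, e = 6 mm; θ ← 0°
rotate_crank_by(-39°): θ ← 0° -39° = -39°
rotate_crank_by(-57°): θ ← -39° -57° = -96°
rotate_crank_by(-60°): θ ← -96° -60° = -156°
rotate_crank_by(+66°): θ ← -156° +66° = -90°
rotate_crank_by(+61°): θ ← -90° +61° = -29°
rotate_crank_by(-40°): θ ← -29° -40° = -69°
crank pin P = (r cos θ, r sin θ) = (14.693086, -38.276797)
h = r sin θ − e = -38.276797 − 6 = -44.276797
x = r cos θ + √(L² − h²) = 14.693086 + √(11025.0 − 1960.4348) = 14.693086 + 95.208010 = 109.901096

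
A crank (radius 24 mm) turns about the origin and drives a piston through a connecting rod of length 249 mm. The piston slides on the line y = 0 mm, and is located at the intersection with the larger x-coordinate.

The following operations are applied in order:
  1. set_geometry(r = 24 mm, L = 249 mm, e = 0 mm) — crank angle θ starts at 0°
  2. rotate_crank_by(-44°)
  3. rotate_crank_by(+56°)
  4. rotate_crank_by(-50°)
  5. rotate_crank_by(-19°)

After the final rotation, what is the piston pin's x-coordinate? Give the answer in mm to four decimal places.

261.2565

set_geometry: r = 24 mm, L = 249 mm, e = 0 mm; θ ← 0°
rotate_crank_by(-44°): θ ← 0° -44° = -44°
rotate_crank_by(+56°): θ ← -44° +56° = 12°
rotate_crank_by(-50°): θ ← 12° -50° = -38°
rotate_crank_by(-19°): θ ← -38° -19° = -57°
crank pin P = (r cos θ, r sin θ) = (13.071337, -20.128094)
h = r sin θ − e = -20.128094 − 0 = -20.128094
x = r cos θ + √(L² − h²) = 13.071337 + √(62001.0 − 405.1402) = 13.071337 + 248.185132 = 261.256469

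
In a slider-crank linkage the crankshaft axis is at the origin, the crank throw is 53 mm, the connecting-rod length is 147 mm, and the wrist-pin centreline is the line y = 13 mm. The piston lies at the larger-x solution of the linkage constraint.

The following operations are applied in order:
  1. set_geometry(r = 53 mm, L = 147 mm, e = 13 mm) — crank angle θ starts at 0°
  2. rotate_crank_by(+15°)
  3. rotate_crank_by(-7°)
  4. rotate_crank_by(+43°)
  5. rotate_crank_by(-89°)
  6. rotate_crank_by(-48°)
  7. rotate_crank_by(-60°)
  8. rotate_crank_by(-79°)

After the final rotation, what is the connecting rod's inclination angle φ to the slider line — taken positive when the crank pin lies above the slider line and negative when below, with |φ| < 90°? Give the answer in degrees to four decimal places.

set_geometry: r = 53 mm, L = 147 mm, e = 13 mm; θ ← 0°
rotate_crank_by(+15°): θ ← 0° +15° = 15°
rotate_crank_by(-7°): θ ← 15° -7° = 8°
rotate_crank_by(+43°): θ ← 8° +43° = 51°
rotate_crank_by(-89°): θ ← 51° -89° = -38°
rotate_crank_by(-48°): θ ← -38° -48° = -86°
rotate_crank_by(-60°): θ ← -86° -60° = -146°
rotate_crank_by(-79°): θ ← -146° -79° = -225°
crank pin P = (r cos θ, r sin θ) = (-37.476659, 37.476659)
h = r sin θ − e = 37.476659 − 13 = 24.476659
sin φ = h / L = 24.476659 / 147 = 0.16650789
φ = arcsin(0.16650789) = 9.584842°

9.5848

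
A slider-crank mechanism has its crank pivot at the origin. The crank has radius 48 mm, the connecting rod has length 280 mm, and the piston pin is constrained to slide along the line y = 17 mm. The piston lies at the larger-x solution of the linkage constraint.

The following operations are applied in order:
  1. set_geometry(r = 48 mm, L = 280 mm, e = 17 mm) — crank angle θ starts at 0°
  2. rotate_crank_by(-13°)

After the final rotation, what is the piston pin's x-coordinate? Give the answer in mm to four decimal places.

set_geometry: r = 48 mm, L = 280 mm, e = 17 mm; θ ← 0°
rotate_crank_by(-13°): θ ← 0° -13° = -13°
crank pin P = (r cos θ, r sin θ) = (46.769763, -10.797651)
h = r sin θ − e = -10.797651 − 17 = -27.797651
x = r cos θ + √(L² − h²) = 46.769763 + √(78400.0 − 772.7094) = 46.769763 + 278.616745 = 325.386508

325.3865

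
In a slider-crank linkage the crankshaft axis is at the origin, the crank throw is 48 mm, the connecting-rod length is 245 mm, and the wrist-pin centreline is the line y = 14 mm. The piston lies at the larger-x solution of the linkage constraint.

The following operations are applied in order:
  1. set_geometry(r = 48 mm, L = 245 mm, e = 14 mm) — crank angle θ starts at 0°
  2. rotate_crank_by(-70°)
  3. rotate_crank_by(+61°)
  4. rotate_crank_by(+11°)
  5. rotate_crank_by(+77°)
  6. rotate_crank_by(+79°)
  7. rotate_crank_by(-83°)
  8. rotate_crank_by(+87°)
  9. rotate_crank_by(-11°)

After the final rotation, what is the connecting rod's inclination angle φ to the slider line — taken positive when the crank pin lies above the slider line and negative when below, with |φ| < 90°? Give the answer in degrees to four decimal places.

2.1686

set_geometry: r = 48 mm, L = 245 mm, e = 14 mm; θ ← 0°
rotate_crank_by(-70°): θ ← 0° -70° = -70°
rotate_crank_by(+61°): θ ← -70° +61° = -9°
rotate_crank_by(+11°): θ ← -9° +11° = 2°
rotate_crank_by(+77°): θ ← 2° +77° = 79°
rotate_crank_by(+79°): θ ← 79° +79° = 158°
rotate_crank_by(-83°): θ ← 158° -83° = 75°
rotate_crank_by(+87°): θ ← 75° +87° = 162°
rotate_crank_by(-11°): θ ← 162° -11° = 151°
crank pin P = (r cos θ, r sin θ) = (-41.981746, 23.270862)
h = r sin θ − e = 23.270862 − 14 = 9.270862
sin φ = h / L = 9.270862 / 245 = 0.03784025
φ = arcsin(0.03784025) = 2.168604°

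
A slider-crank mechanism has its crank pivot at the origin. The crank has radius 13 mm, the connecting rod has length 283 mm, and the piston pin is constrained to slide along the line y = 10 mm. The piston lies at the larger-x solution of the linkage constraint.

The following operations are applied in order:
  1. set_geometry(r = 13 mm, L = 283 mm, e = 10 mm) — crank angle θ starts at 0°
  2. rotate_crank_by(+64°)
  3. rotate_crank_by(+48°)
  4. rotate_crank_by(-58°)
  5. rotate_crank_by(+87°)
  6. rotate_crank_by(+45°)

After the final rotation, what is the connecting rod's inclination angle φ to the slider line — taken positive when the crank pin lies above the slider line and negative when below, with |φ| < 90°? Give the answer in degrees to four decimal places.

set_geometry: r = 13 mm, L = 283 mm, e = 10 mm; θ ← 0°
rotate_crank_by(+64°): θ ← 0° +64° = 64°
rotate_crank_by(+48°): θ ← 64° +48° = 112°
rotate_crank_by(-58°): θ ← 112° -58° = 54°
rotate_crank_by(+87°): θ ← 54° +87° = 141°
rotate_crank_by(+45°): θ ← 141° +45° = 186°
crank pin P = (r cos θ, r sin θ) = (-12.928785, -1.358870)
h = r sin θ − e = -1.358870 − 10 = -11.358870
sin φ = h / L = -11.358870 / 283 = -0.04013735
φ = arcsin(-0.04013735) = -2.300319°

-2.3003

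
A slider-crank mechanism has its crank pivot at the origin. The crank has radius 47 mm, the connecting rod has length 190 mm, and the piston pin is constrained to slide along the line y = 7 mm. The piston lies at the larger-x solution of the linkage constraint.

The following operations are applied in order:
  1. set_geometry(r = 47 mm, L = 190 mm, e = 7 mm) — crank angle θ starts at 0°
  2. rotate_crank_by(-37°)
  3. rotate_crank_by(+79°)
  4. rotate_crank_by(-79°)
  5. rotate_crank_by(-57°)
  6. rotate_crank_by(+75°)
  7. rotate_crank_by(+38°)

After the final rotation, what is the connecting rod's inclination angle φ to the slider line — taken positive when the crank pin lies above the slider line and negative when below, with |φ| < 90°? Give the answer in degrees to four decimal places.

set_geometry: r = 47 mm, L = 190 mm, e = 7 mm; θ ← 0°
rotate_crank_by(-37°): θ ← 0° -37° = -37°
rotate_crank_by(+79°): θ ← -37° +79° = 42°
rotate_crank_by(-79°): θ ← 42° -79° = -37°
rotate_crank_by(-57°): θ ← -37° -57° = -94°
rotate_crank_by(+75°): θ ← -94° +75° = -19°
rotate_crank_by(+38°): θ ← -19° +38° = 19°
crank pin P = (r cos θ, r sin θ) = (44.439373, 15.301703)
h = r sin θ − e = 15.301703 − 7 = 8.301703
sin φ = h / L = 8.301703 / 190 = 0.04369318
φ = arcsin(0.04369318) = 2.504232°

2.5042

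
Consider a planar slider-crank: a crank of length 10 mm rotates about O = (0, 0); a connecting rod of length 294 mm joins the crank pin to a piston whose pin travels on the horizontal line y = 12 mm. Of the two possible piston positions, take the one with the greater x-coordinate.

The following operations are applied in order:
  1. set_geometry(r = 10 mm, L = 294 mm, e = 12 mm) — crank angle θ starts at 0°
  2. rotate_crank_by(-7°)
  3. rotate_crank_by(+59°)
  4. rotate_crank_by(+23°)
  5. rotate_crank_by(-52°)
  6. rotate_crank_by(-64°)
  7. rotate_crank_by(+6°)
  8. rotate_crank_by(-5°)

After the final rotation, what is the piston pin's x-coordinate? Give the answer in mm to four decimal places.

301.0823

set_geometry: r = 10 mm, L = 294 mm, e = 12 mm; θ ← 0°
rotate_crank_by(-7°): θ ← 0° -7° = -7°
rotate_crank_by(+59°): θ ← -7° +59° = 52°
rotate_crank_by(+23°): θ ← 52° +23° = 75°
rotate_crank_by(-52°): θ ← 75° -52° = 23°
rotate_crank_by(-64°): θ ← 23° -64° = -41°
rotate_crank_by(+6°): θ ← -41° +6° = -35°
rotate_crank_by(-5°): θ ← -35° -5° = -40°
crank pin P = (r cos θ, r sin θ) = (7.660444, -6.427876)
h = r sin θ − e = -6.427876 − 12 = -18.427876
x = r cos θ + √(L² − h²) = 7.660444 + √(86436.0 − 339.5866) = 7.660444 + 293.421903 = 301.082348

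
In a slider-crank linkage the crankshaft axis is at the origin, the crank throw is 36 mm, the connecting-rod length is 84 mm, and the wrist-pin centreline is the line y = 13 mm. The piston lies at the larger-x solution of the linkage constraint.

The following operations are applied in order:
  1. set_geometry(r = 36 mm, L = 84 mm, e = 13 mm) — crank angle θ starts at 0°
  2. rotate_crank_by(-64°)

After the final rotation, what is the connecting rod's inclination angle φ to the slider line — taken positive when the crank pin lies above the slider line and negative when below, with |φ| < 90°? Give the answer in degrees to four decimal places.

set_geometry: r = 36 mm, L = 84 mm, e = 13 mm; θ ← 0°
rotate_crank_by(-64°): θ ← 0° -64° = -64°
crank pin P = (r cos θ, r sin θ) = (15.781361, -32.356586)
h = r sin θ − e = -32.356586 − 13 = -45.356586
sin φ = h / L = -45.356586 / 84 = -0.53995935
φ = arcsin(-0.53995935) = -32.680872°

-32.6809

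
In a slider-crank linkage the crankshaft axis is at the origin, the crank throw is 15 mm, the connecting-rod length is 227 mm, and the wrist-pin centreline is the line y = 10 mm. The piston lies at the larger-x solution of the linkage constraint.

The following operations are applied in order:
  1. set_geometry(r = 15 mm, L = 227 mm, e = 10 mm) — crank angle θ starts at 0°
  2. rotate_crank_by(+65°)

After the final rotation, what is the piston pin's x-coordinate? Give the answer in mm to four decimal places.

set_geometry: r = 15 mm, L = 227 mm, e = 10 mm; θ ← 0°
rotate_crank_by(+65°): θ ← 0° +65° = 65°
crank pin P = (r cos θ, r sin θ) = (6.339274, 13.594617)
h = r sin θ − e = 13.594617 − 10 = 3.594617
x = r cos θ + √(L² − h²) = 6.339274 + √(51529.0 − 12.9213) = 6.339274 + 226.971537 = 233.310811

233.3108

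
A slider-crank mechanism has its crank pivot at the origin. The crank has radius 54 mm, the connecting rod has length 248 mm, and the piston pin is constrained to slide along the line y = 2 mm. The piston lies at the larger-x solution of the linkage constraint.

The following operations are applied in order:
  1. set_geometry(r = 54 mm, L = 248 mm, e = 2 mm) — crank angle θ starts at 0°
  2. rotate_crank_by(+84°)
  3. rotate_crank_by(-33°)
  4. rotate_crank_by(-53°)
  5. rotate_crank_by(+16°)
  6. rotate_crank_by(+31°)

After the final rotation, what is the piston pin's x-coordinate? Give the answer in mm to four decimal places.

set_geometry: r = 54 mm, L = 248 mm, e = 2 mm; θ ← 0°
rotate_crank_by(+84°): θ ← 0° +84° = 84°
rotate_crank_by(-33°): θ ← 84° -33° = 51°
rotate_crank_by(-53°): θ ← 51° -53° = -2°
rotate_crank_by(+16°): θ ← -2° +16° = 14°
rotate_crank_by(+31°): θ ← 14° +31° = 45°
crank pin P = (r cos θ, r sin θ) = (38.183766, 38.183766)
h = r sin θ − e = 38.183766 − 2 = 36.183766
x = r cos θ + √(L² − h²) = 38.183766 + √(61504.0 − 1309.2649) = 38.183766 + 245.346154 = 283.529920

283.5299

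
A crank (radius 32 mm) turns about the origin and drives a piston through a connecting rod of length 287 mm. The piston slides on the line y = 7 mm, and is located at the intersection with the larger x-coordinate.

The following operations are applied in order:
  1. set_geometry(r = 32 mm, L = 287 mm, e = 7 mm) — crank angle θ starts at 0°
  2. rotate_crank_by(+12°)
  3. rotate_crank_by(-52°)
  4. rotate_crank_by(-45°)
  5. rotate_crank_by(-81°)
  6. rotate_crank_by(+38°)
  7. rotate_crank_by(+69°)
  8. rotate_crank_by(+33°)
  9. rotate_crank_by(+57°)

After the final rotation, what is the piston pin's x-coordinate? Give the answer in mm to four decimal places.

set_geometry: r = 32 mm, L = 287 mm, e = 7 mm; θ ← 0°
rotate_crank_by(+12°): θ ← 0° +12° = 12°
rotate_crank_by(-52°): θ ← 12° -52° = -40°
rotate_crank_by(-45°): θ ← -40° -45° = -85°
rotate_crank_by(-81°): θ ← -85° -81° = -166°
rotate_crank_by(+38°): θ ← -166° +38° = -128°
rotate_crank_by(+69°): θ ← -128° +69° = -59°
rotate_crank_by(+33°): θ ← -59° +33° = -26°
rotate_crank_by(+57°): θ ← -26° +57° = 31°
crank pin P = (r cos θ, r sin θ) = (27.429354, 16.481218)
h = r sin θ − e = 16.481218 − 7 = 9.481218
x = r cos θ + √(L² − h²) = 27.429354 + √(82369.0 − 89.8935) = 27.429354 + 286.843348 = 314.272702

314.2727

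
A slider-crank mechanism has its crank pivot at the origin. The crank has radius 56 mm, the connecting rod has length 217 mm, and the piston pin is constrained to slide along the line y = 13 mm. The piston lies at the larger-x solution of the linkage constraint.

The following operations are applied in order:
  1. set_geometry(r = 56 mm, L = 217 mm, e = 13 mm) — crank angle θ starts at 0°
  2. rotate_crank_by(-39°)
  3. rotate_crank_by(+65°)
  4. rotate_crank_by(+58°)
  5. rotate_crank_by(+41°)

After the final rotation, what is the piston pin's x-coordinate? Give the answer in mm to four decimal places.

182.3754

set_geometry: r = 56 mm, L = 217 mm, e = 13 mm; θ ← 0°
rotate_crank_by(-39°): θ ← 0° -39° = -39°
rotate_crank_by(+65°): θ ← -39° +65° = 26°
rotate_crank_by(+58°): θ ← 26° +58° = 84°
rotate_crank_by(+41°): θ ← 84° +41° = 125°
crank pin P = (r cos θ, r sin θ) = (-32.120280, 45.872514)
h = r sin θ − e = 45.872514 − 13 = 32.872514
x = r cos θ + √(L² − h²) = -32.120280 + √(47089.0 − 1080.6022) = -32.120280 + 214.495682 = 182.375402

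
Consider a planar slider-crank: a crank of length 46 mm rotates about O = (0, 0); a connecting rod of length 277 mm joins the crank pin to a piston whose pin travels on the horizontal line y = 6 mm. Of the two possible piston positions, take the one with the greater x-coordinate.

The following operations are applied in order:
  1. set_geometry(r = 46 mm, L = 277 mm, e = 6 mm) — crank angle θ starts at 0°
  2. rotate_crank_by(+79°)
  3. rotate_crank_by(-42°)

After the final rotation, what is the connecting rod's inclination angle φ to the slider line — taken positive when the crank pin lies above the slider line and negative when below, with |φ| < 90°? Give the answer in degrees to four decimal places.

4.4897

set_geometry: r = 46 mm, L = 277 mm, e = 6 mm; θ ← 0°
rotate_crank_by(+79°): θ ← 0° +79° = 79°
rotate_crank_by(-42°): θ ← 79° -42° = 37°
crank pin P = (r cos θ, r sin θ) = (36.737233, 27.683491)
h = r sin θ − e = 27.683491 − 6 = 21.683491
sin φ = h / L = 21.683491 / 277 = 0.07827975
φ = arcsin(0.07827975) = 4.489693°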